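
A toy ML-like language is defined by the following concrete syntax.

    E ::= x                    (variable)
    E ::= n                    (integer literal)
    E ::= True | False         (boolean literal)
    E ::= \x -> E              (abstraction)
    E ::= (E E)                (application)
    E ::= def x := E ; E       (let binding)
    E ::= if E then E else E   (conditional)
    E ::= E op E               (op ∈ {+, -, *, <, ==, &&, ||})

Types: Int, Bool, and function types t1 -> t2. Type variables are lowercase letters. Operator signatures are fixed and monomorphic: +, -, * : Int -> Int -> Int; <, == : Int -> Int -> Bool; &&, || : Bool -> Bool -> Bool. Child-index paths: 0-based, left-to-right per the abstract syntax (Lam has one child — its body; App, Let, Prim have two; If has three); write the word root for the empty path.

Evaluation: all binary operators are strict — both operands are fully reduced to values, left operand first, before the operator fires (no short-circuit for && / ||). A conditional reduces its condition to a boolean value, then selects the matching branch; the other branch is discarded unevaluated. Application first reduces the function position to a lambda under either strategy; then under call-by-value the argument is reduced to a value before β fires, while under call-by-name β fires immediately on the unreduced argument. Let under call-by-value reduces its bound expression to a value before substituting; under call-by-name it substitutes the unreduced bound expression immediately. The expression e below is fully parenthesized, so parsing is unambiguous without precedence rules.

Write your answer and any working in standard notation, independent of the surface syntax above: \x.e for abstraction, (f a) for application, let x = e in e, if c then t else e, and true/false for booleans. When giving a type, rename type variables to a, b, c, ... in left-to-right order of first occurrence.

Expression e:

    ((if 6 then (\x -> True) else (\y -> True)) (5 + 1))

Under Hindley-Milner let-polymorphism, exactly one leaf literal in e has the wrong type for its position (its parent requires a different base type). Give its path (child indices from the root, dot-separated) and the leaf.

Trace:
  unify Int ~ Bool
  FAIL: mismatch Int ~ Bool

Answer: 0.0 : 6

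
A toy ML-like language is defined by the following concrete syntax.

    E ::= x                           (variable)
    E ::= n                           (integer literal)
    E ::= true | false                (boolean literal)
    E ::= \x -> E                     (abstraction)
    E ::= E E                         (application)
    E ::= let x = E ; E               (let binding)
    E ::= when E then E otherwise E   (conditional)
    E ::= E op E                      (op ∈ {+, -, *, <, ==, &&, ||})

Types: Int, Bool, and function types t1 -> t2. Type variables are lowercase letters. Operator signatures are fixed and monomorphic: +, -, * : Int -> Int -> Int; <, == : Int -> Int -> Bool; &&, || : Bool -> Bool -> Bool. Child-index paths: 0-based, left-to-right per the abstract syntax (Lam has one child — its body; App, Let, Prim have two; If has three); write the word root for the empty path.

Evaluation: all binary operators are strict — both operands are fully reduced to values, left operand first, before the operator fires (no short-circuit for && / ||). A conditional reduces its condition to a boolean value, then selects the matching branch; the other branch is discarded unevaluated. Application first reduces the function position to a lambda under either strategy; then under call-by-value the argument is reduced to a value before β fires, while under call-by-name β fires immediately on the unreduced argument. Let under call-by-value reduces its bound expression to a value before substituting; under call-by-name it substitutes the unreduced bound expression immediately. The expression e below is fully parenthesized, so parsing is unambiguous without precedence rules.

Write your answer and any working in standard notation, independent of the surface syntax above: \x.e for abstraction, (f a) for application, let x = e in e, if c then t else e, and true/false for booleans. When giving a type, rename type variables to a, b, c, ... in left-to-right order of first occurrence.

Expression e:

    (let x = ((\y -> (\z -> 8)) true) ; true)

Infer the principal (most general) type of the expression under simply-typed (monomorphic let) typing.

Answer: Bool

Trace:
\z._ : b -> Int
\y._ : a -> b -> Int
  unify a -> b -> Int ~ Bool -> c
  unify a ~ Bool
  unify b -> Int ~ c
_ _ : b -> Int
let x : b -> Int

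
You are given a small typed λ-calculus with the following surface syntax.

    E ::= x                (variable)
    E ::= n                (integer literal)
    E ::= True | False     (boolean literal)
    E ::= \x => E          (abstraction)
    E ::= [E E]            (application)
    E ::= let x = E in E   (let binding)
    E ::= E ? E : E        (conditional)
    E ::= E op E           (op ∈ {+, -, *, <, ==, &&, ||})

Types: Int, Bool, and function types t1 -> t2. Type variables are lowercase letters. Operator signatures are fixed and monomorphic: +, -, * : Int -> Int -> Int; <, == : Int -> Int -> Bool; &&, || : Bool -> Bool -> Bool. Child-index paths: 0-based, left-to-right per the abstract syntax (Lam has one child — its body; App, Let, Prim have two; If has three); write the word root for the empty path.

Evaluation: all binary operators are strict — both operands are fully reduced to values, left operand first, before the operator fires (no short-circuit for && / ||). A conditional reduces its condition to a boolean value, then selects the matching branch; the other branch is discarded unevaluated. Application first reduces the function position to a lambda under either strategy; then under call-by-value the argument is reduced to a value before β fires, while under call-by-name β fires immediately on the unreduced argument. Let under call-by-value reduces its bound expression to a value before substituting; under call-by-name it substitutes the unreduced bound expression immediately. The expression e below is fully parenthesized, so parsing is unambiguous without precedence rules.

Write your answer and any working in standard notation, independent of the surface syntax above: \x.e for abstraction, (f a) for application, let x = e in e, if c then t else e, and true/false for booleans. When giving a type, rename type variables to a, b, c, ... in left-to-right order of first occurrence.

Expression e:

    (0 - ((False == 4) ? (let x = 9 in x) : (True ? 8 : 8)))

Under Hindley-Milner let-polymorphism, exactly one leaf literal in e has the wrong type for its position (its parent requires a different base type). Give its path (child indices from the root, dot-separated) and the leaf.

Answer: 1.0.0 : false

Derivation:
  unify Int ~ Int
  unify Bool ~ Int
  FAIL: mismatch Bool ~ Int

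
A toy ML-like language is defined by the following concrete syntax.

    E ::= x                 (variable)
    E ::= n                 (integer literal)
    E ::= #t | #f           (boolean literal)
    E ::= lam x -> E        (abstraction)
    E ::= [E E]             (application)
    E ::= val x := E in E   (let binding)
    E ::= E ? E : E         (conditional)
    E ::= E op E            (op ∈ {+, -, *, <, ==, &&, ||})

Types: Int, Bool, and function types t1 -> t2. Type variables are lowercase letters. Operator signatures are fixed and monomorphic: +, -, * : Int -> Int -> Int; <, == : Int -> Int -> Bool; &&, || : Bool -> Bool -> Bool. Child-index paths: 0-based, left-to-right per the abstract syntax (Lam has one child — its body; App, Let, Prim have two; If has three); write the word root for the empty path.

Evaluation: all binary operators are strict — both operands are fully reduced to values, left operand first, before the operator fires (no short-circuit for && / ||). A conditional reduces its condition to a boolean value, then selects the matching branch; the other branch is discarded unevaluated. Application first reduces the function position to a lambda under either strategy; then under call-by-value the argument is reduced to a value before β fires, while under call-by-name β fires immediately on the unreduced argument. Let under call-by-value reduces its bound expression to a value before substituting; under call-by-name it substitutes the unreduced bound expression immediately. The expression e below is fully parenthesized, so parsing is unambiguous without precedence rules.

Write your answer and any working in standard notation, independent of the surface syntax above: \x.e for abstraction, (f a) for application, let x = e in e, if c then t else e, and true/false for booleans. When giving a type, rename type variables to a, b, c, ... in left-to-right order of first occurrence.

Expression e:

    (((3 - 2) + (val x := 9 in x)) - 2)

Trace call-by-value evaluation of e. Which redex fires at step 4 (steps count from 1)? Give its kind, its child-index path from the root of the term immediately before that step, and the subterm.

Answer: delta at root : (10 - 2)

Trace:
step 0: (((3 - 2) + (let x = 9 in x)) - 2)
step 1: [delta@0.0] ((1 + (let x = 9 in x)) - 2)
step 2: [let@0.1] ((1 + 9) - 2)
step 3: [delta@0] (10 - 2)
step 4: [delta@root] 8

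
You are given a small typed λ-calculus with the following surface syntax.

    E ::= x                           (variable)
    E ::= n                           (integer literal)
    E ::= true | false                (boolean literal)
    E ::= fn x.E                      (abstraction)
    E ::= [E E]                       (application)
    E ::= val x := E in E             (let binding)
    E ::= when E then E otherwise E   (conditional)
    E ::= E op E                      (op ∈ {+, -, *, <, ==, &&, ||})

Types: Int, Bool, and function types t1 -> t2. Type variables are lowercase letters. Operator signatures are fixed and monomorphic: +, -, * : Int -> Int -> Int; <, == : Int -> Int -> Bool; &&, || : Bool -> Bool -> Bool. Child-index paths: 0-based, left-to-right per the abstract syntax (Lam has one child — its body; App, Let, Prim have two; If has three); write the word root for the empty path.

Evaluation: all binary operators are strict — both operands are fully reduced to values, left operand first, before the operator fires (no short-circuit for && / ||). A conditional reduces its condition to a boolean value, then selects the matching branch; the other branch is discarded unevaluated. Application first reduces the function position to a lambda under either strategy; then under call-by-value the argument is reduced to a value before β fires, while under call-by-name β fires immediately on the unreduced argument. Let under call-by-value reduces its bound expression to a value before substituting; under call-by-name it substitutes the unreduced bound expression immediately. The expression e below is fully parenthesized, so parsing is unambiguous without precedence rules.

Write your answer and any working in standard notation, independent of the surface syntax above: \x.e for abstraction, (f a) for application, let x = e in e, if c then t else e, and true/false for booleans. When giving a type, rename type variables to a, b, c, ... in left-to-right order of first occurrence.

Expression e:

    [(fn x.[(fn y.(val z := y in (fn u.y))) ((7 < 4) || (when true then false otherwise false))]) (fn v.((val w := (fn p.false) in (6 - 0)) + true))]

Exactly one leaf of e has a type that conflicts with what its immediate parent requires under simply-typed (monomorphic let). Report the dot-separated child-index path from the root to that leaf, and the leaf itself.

Working:
y : b
let z : b
y : b
\u._ : c -> b
\y._ : b -> c -> b
  unify Int ~ Int
  unify Int ~ Int
  unify Bool ~ Bool
  unify Bool ~ Bool
  unify Bool ~ Bool
  unify Bool ~ Bool
  unify b -> c -> b ~ Bool -> d
  unify b ~ Bool
  unify c -> Bool ~ d
_ _ : c -> Bool
\x._ : a -> c -> Bool
\p._ : f -> Bool
let w : f -> Bool
  unify Int ~ Int
  unify Int ~ Int
  unify Int ~ Int
  unify Bool ~ Int
  FAIL: mismatch Bool ~ Int

Answer: 1.0.1 : true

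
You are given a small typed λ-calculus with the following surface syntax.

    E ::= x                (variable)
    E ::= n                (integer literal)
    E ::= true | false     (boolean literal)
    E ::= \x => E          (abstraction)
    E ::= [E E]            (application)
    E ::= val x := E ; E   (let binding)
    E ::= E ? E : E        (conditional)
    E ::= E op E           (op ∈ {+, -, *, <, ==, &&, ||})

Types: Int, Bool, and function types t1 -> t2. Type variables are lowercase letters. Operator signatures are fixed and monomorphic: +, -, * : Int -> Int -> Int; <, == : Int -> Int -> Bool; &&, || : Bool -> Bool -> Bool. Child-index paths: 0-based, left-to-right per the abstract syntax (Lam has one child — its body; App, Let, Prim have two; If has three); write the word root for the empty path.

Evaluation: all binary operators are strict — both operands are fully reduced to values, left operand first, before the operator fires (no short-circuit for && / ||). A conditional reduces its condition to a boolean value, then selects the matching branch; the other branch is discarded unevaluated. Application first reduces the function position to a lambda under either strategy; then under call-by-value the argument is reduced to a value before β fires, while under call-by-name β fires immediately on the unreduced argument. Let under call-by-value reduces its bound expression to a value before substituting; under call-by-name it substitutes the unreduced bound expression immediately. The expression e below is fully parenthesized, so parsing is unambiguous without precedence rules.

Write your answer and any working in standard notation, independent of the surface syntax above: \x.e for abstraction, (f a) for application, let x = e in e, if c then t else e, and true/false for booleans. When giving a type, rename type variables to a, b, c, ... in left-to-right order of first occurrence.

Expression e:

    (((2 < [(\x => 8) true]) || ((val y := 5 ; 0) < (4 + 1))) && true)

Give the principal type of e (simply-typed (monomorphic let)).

Derivation:
  unify Int ~ Int
\x._ : a -> Int
  unify a -> Int ~ Bool -> b
  unify a ~ Bool
  unify Int ~ b
_ _ : Int
  unify Int ~ Int
  unify Bool ~ Bool
let y : Int
  unify Int ~ Int
  unify Int ~ Int
  unify Int ~ Int
  unify Int ~ Int
  unify Bool ~ Bool
  unify Bool ~ Bool
  unify Bool ~ Bool

Answer: Bool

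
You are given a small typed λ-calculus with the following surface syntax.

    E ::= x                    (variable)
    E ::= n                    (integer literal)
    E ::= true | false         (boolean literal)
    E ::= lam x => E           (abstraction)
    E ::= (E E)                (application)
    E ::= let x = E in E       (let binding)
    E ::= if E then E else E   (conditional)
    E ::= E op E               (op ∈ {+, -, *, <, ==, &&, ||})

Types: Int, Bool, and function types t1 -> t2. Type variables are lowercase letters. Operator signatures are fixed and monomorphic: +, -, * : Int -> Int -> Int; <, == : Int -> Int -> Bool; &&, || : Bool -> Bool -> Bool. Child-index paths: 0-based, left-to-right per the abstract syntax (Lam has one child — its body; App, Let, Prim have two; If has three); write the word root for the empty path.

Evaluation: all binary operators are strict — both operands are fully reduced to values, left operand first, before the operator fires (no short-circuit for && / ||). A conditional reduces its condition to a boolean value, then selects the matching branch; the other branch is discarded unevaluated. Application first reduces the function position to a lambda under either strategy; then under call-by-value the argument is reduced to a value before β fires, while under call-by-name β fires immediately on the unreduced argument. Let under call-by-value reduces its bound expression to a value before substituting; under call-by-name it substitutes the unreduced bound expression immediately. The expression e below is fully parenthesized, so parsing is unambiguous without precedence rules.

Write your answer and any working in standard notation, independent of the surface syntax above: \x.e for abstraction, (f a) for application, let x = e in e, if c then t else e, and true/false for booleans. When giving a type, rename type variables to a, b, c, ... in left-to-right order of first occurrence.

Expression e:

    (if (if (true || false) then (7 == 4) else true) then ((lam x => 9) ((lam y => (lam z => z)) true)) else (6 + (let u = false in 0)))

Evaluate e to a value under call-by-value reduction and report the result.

Trace:
step 0: (if (if (true || false) then (7 == 4) else true) then ((\x.9) ((\y.(\z.z)) true)) else (6 + (let u = false in 0)))
step 1: [delta@0.0] (if (if true then (7 == 4) else true) then ((\x.9) ((\y.(\z.z)) true)) else (6 + (let u = false in 0)))
step 2: [if@0] (if (7 == 4) then ((\x.9) ((\y.(\z.z)) true)) else (6 + (let u = false in 0)))
step 3: [delta@0] (if false then ((\x.9) ((\y.(\z.z)) true)) else (6 + (let u = false in 0)))
step 4: [if@root] (6 + (let u = false in 0))
step 5: [let@1] (6 + 0)
step 6: [delta@root] 6

Answer: 6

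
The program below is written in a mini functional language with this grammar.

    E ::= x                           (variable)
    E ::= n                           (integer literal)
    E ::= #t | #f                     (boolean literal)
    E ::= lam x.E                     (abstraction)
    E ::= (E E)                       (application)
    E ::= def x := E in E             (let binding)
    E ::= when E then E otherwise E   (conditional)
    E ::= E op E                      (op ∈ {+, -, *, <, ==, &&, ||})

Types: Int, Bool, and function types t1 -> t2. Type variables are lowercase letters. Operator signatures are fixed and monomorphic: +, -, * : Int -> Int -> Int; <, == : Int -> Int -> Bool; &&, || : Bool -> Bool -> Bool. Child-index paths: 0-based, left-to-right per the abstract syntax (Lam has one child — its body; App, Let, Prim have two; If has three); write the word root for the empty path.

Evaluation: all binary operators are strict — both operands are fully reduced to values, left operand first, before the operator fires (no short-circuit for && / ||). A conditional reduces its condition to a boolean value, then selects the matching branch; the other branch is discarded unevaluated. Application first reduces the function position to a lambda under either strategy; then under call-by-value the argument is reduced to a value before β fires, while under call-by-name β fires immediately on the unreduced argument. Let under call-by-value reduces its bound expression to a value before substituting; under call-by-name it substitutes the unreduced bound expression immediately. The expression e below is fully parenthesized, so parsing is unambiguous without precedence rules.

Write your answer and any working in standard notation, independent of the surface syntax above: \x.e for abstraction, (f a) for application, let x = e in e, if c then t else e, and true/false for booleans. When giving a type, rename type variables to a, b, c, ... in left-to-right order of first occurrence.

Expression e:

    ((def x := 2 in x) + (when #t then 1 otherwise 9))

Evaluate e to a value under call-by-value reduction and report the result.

Working:
step 0: ((let x = 2 in x) + (if true then 1 else 9))
step 1: [let@0] (2 + (if true then 1 else 9))
step 2: [if@1] (2 + 1)
step 3: [delta@root] 3

Answer: 3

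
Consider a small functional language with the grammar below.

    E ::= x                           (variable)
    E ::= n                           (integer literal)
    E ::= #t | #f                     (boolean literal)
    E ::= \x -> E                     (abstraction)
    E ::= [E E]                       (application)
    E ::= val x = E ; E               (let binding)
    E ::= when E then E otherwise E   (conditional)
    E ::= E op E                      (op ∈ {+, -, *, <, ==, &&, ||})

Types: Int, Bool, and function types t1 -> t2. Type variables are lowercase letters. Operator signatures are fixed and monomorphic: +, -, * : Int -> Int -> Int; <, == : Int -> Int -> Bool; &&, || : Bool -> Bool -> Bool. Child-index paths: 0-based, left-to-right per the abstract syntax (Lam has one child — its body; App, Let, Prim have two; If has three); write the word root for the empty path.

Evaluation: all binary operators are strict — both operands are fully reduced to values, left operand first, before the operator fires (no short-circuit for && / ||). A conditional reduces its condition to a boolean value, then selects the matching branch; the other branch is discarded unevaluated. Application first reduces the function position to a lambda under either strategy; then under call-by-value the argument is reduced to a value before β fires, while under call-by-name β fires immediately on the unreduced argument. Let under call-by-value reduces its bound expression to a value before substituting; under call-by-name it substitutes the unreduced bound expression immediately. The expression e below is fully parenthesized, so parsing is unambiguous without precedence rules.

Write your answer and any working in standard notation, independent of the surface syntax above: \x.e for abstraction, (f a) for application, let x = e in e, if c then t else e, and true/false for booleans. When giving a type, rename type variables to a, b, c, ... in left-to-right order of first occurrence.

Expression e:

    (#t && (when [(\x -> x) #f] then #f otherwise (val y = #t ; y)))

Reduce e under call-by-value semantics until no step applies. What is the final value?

Answer: true

Trace:
step 0: (true && (if ((\x.x) false) then false else (let y = true in y)))
step 1: [beta@1.0] (true && (if false then false else (let y = true in y)))
step 2: [if@1] (true && (let y = true in y))
step 3: [let@1] (true && true)
step 4: [delta@root] true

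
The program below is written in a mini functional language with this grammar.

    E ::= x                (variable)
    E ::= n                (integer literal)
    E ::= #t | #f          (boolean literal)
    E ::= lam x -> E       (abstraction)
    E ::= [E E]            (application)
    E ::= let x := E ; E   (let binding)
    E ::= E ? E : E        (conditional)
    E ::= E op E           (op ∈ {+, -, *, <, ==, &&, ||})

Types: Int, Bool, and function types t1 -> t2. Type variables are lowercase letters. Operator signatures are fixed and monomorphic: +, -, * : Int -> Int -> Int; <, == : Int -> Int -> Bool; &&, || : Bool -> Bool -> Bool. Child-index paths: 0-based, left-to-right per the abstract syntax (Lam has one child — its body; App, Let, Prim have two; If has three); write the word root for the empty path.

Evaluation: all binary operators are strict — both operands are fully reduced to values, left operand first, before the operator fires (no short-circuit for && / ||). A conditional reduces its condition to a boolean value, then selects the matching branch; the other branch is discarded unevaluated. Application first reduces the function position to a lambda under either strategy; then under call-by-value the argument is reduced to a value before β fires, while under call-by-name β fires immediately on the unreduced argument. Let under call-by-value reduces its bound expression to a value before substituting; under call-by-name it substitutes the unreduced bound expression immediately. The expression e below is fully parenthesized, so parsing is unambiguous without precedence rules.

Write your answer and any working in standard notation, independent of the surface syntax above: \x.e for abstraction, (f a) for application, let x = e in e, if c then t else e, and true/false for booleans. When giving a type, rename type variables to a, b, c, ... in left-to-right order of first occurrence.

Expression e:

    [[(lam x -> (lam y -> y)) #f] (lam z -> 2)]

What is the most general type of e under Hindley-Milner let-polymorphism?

Derivation:
y : b
\y._ : b -> b
\x._ : a -> b -> b
  unify a -> b -> b ~ Bool -> c
  unify a ~ Bool
  unify b -> b ~ c
_ _ : b -> b
\z._ : d -> Int
  unify b -> b ~ (d -> Int) -> e
  unify b ~ d -> Int
  unify d -> Int ~ e
_ _ : d -> Int

Answer: a -> Int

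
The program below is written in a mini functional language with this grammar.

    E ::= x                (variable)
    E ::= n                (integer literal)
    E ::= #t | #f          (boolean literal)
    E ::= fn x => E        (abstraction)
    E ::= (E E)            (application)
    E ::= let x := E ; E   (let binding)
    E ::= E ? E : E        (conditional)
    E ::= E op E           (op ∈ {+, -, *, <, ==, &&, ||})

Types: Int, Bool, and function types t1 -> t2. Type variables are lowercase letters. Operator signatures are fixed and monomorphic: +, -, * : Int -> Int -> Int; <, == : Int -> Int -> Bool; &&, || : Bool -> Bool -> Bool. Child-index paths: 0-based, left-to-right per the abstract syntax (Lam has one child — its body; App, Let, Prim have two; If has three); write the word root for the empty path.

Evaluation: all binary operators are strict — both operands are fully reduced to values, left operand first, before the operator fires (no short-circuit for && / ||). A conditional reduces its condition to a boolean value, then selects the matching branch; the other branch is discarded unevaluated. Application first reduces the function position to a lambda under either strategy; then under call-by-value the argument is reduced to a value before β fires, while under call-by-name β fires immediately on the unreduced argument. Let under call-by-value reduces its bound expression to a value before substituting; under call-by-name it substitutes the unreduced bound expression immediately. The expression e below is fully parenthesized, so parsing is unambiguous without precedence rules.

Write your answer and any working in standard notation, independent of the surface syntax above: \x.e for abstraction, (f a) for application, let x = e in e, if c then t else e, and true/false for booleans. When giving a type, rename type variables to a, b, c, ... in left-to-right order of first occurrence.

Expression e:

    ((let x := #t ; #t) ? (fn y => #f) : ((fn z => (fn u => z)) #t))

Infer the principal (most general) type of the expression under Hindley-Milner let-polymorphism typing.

Answer: a -> Bool

Derivation:
let x : Bool
  unify Bool ~ Bool
\y._ : a -> Bool
z : b
\u._ : c -> b
\z._ : b -> c -> b
  unify b -> c -> b ~ Bool -> d
  unify b ~ Bool
  unify c -> Bool ~ d
_ _ : c -> Bool
  unify a -> Bool ~ c -> Bool
  unify a ~ c
  unify Bool ~ Bool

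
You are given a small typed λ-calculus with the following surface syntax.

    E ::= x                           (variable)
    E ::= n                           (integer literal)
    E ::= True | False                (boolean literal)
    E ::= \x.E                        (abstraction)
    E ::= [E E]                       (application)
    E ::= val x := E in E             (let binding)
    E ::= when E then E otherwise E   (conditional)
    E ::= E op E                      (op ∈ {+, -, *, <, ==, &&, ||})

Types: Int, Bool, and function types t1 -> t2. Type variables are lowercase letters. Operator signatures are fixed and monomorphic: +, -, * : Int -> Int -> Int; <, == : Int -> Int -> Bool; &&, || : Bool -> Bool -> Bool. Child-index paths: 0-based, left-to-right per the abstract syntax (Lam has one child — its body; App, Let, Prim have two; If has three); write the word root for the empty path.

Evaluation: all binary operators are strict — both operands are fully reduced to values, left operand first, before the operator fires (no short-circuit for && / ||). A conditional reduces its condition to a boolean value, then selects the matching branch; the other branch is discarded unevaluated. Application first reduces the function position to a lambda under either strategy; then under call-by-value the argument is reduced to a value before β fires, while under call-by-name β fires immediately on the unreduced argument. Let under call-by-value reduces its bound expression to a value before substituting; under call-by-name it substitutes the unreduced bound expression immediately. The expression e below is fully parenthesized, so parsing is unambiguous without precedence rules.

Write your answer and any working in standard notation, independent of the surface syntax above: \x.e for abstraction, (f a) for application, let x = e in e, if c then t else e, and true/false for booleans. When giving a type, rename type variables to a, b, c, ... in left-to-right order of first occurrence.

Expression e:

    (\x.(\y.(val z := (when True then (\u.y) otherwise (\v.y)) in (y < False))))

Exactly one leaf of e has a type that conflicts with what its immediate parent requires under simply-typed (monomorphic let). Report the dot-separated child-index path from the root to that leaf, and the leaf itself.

Working:
  unify Bool ~ Bool
y : b
\u._ : c -> b
y : b
\v._ : d -> b
  unify c -> b ~ d -> b
  unify c ~ d
  unify b ~ b
let z : d -> b
y : b
  unify b ~ Int
  unify Bool ~ Int
  FAIL: mismatch Bool ~ Int

Answer: 0.0.1.1 : false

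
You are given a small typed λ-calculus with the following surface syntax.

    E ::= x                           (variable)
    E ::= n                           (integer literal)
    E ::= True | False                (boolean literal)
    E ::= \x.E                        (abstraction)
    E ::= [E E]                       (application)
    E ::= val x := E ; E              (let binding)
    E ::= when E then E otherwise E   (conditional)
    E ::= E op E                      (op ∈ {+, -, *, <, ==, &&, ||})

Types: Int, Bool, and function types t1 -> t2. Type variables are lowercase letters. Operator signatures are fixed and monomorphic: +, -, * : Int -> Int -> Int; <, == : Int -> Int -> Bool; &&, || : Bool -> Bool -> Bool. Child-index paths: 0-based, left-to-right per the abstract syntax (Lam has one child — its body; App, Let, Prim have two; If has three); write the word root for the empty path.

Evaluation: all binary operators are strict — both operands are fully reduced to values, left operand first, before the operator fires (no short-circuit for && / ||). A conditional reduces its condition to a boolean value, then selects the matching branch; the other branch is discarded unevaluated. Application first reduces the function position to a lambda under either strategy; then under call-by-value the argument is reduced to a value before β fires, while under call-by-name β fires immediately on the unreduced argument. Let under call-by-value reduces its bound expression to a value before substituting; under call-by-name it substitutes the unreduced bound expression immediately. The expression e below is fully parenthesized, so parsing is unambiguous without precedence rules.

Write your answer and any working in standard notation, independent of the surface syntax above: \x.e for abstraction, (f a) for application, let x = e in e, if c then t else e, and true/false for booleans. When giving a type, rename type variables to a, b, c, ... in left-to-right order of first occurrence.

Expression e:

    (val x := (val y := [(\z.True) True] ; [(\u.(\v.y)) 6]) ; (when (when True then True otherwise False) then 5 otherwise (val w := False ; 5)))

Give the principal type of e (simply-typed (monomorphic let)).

Working:
\z._ : a -> Bool
  unify a -> Bool ~ Bool -> b
  unify a ~ Bool
  unify Bool ~ b
_ _ : Bool
let y : Bool
y : Bool
\v._ : d -> Bool
\u._ : c -> d -> Bool
  unify c -> d -> Bool ~ Int -> e
  unify c ~ Int
  unify d -> Bool ~ e
_ _ : d -> Bool
let x : d -> Bool
  unify Bool ~ Bool
  unify Bool ~ Bool
  unify Bool ~ Bool
let w : Bool
  unify Int ~ Int

Answer: Int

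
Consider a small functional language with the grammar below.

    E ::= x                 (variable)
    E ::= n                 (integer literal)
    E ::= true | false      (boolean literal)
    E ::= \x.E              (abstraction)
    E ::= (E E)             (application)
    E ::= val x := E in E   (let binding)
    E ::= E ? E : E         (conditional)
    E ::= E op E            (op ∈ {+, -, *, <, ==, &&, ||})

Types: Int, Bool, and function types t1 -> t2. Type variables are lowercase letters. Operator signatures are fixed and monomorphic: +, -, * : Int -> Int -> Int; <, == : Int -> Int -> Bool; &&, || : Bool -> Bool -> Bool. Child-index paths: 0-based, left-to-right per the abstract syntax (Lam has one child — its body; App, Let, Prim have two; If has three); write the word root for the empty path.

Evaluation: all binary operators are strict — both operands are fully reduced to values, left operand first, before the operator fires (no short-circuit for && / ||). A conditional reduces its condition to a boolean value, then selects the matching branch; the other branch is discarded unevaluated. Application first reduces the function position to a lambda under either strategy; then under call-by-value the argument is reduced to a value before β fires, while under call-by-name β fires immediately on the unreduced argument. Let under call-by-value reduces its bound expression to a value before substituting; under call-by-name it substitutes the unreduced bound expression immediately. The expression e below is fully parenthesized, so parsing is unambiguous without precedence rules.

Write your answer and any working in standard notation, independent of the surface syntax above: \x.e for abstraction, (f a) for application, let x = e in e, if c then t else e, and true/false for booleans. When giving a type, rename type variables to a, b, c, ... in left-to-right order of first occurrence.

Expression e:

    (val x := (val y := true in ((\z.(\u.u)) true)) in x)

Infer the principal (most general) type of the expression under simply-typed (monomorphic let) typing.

Derivation:
let y : Bool
u : b
\u._ : b -> b
\z._ : a -> b -> b
  unify a -> b -> b ~ Bool -> c
  unify a ~ Bool
  unify b -> b ~ c
_ _ : b -> b
let x : b -> b
x : b -> b

Answer: a -> a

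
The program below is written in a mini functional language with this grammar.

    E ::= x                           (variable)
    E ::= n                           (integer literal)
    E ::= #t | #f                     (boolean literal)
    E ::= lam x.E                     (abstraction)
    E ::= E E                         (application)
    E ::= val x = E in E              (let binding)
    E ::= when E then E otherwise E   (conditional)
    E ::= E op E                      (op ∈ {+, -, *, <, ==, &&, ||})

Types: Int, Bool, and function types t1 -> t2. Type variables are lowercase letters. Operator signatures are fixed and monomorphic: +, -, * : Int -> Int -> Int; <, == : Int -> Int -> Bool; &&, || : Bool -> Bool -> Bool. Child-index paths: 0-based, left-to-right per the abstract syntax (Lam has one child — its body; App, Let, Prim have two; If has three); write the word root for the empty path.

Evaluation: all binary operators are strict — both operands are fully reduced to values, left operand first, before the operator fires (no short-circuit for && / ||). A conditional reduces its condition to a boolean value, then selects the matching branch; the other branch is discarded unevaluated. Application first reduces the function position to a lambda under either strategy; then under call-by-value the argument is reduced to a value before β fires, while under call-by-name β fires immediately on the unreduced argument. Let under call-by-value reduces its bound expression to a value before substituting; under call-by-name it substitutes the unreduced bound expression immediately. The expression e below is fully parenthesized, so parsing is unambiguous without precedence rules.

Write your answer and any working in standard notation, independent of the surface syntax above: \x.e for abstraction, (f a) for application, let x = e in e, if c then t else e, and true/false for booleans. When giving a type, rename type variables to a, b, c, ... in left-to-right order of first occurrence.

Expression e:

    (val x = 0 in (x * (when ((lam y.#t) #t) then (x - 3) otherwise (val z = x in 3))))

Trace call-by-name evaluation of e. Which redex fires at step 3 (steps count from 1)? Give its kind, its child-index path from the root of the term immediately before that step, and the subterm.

Derivation:
step 0: (let x = 0 in (x * (if ((\y.true) true) then (x - 3) else (let z = x in 3))))
step 1: [let@root] (0 * (if ((\y.true) true) then (0 - 3) else (let z = 0 in 3)))
step 2: [beta@1.0] (0 * (if true then (0 - 3) else (let z = 0 in 3)))
step 3: [if@1] (0 * (0 - 3))

Answer: if at 1 : (if true then (0 - 3) else (let z = 0 in 3))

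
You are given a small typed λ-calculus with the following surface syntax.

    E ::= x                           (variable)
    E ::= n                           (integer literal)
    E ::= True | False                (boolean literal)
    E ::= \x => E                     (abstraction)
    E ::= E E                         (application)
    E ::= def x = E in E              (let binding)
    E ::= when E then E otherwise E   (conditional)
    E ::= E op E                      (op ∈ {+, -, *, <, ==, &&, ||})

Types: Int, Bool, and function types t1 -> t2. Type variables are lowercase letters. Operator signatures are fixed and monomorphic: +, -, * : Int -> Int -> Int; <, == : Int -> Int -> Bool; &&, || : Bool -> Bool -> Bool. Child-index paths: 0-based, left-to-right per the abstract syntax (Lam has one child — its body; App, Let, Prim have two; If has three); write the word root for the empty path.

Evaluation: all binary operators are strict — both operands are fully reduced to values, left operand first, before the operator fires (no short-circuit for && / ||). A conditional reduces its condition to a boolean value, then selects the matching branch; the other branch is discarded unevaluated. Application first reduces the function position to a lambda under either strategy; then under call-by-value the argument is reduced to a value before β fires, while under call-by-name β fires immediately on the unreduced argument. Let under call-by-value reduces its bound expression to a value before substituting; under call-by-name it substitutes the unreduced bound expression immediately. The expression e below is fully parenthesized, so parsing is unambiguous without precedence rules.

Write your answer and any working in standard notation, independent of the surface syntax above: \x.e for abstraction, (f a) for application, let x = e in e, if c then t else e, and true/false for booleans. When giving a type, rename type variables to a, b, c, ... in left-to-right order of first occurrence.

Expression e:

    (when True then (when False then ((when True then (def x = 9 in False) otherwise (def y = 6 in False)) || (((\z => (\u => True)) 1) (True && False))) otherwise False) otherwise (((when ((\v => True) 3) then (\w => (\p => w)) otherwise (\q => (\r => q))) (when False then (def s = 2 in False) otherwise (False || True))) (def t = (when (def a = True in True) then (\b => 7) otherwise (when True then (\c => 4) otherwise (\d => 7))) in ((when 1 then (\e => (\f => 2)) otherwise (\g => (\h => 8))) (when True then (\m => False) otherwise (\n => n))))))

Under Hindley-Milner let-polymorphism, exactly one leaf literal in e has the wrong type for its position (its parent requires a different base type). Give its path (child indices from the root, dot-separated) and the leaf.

Answer: 2.1.1.0.0 : 1

Derivation:
  unify Bool ~ Bool
  unify Bool ~ Bool
  unify Bool ~ Bool
let x : Int
let y : Int
  unify Bool ~ Bool
  unify Bool ~ Bool
\u._ : b -> Bool
\z._ : a -> b -> Bool
  unify a -> b -> Bool ~ Int -> c
  unify a ~ Int
  unify b -> Bool ~ c
_ _ : b -> Bool
  unify Bool ~ Bool
  unify Bool ~ Bool
  unify b -> Bool ~ Bool -> d
  unify b ~ Bool
  unify Bool ~ d
_ _ : Bool
  unify Bool ~ Bool
  unify Bool ~ Bool
\v._ : e -> Bool
  unify e -> Bool ~ Int -> f
  unify e ~ Int
  unify Bool ~ f
_ _ : Bool
  unify Bool ~ Bool
w : g
\p._ : h -> g
\w._ : g -> h -> g
q : i
\r._ : j -> i
\q._ : i -> j -> i
  unify g -> h -> g ~ i -> j -> i
  unify g ~ i
  unify h -> i ~ j -> i
  unify h ~ j
  unify i ~ i
  unify Bool ~ Bool
let s : Int
  unify Bool ~ Bool
  unify Bool ~ Bool
  unify Bool ~ Bool
  unify i -> j -> i ~ Bool -> k
  unify i ~ Bool
  unify j -> Bool ~ k
_ _ : j -> Bool
let a : Bool
  unify Bool ~ Bool
\b._ : l -> Int
  unify Bool ~ Bool
\c._ : m -> Int
\d._ : n -> Int
  unify m -> Int ~ n -> Int
  unify m ~ n
  unify Int ~ Int
  unify l -> Int ~ n -> Int
  unify l ~ n
  unify Int ~ Int
let t : forall. n -> Int
  unify Int ~ Bool
  FAIL: mismatch Int ~ Bool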